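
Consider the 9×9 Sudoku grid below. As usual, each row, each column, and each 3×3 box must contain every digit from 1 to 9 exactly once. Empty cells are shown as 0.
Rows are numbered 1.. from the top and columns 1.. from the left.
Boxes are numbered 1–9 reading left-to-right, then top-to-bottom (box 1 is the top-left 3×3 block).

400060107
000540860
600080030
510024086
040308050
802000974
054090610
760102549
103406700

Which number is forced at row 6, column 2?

Row 6 already contains {2, 4, 7, 8, 9}.
Column 2 already contains {1, 4, 5, 6}.
Its 3×3 block (box 4) already contains {1, 2, 4, 5, 8}.
The only value from 1–9 not eliminated is 3, so row 6, column 2 = 3.

3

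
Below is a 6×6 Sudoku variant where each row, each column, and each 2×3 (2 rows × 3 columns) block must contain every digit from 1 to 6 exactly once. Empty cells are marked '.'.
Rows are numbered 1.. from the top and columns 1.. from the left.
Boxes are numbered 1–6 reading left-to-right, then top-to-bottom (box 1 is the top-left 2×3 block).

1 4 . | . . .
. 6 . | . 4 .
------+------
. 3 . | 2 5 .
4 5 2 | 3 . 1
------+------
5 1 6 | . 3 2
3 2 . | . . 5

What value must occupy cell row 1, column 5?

2

Cell row 1, column 5 itself could take any of {2, 6} by direct elimination.
Consider where 2 can go in box 2.
row 1, column 4 is out (column 4 already has a 2).
row 1, column 6 is out (column 6 already has a 2).
row 2, column 4 is out (column 4 already has a 2).
row 2, column 6 is out (column 6 already has a 2).
So the only cell in box 2 that can hold 2 is row 1, column 5.
Therefore row 1, column 5 = 2.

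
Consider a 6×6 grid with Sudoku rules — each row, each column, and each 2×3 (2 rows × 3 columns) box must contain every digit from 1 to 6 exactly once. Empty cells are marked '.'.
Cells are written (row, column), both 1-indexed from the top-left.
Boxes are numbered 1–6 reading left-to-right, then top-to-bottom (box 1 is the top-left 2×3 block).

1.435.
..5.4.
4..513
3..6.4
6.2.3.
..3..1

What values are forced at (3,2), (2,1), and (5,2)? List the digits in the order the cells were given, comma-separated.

2,2,1

For (3,2):
  Consider where 2 can go in row 3.
  (3,3) is out (column 3 already has a 2).
  So the only cell in row 3 that can hold 2 is (3,2).
  So (3,2) = 2.
For (2,1):
  Row 2 already contains {4, 5}.
  Column 1 already contains {1, 3, 4, 6}.
  Its 2×3 block (box 1) already contains {1, 4, 5}.
  The only value from 1–6 not eliminated is 2, so (2,1) = 2.
For (5,2):
  Consider where 1 can go in box 5.
  (6,1) is out (row 6 already has a 1).
  (6,2) is out (row 6 already has a 1).
  So the only cell in box 5 that can hold 1 is (5,2).
  So (5,2) = 1.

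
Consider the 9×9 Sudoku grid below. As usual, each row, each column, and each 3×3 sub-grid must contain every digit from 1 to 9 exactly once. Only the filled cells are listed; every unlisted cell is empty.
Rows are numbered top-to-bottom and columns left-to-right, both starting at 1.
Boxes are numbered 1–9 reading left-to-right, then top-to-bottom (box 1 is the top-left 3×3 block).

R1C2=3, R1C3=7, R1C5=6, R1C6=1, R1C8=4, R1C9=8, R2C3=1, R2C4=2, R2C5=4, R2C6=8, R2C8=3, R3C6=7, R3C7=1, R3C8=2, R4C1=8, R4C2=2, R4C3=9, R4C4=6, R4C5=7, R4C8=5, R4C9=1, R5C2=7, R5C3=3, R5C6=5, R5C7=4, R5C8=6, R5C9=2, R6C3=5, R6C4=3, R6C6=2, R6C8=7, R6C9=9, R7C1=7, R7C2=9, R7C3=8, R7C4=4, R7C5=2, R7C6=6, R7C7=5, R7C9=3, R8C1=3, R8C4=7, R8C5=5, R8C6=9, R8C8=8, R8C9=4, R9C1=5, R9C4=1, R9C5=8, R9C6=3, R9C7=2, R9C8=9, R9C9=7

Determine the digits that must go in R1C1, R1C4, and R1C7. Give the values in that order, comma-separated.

For R1C1:
  Consider where 2 can go in row 1.
  R1C4 is out (column 4 already has a 2).
  R1C7 is out (column 7 already has a 2).
  So the only cell in row 1 that can hold 2 is R1C1.
  So R1C1 = 2.
For R1C4:
  Consider where 5 can go in row 1.
  R1C1 is out (column 1 already has a 5).
  R1C7 is out (column 7 already has a 5).
  So the only cell in row 1 that can hold 5 is R1C4.
  So R1C4 = 5.
For R1C7:
  Row 1 already contains {1, 3, 4, 6, 7, 8}.
  Column 7 already contains {1, 2, 4, 5}.
  Its 3×3 block (box 3) already contains {1, 2, 3, 4, 8}.
  The only value from 1–9 not eliminated is 9, so R1C7 = 9.

2,5,9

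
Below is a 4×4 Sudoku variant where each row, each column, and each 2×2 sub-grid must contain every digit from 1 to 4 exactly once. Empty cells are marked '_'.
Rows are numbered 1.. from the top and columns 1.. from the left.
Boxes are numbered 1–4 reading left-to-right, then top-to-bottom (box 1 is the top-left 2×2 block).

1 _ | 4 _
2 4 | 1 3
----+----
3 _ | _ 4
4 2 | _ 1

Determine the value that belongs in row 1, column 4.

Row 1 already contains {1, 4}.
Column 4 already contains {1, 3, 4}.
Its 2×2 block (box 2) already contains {1, 3, 4}.
The only value from 1–4 not eliminated is 2, so row 1, column 4 = 2.

2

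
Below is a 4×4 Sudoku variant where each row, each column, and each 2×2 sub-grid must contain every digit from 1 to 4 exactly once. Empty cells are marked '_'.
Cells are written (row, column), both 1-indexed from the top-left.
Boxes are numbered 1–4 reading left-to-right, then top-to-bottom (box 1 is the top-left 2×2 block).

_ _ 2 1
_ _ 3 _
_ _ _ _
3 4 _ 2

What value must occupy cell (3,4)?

3

Cell (3,4) itself could take any of {3, 4} by direct elimination.
Consider where 3 can go in column 4.
(2,4) is out (row 2 already has a 3).
So the only cell in column 4 that can hold 3 is (3,4).
Therefore (3,4) = 3.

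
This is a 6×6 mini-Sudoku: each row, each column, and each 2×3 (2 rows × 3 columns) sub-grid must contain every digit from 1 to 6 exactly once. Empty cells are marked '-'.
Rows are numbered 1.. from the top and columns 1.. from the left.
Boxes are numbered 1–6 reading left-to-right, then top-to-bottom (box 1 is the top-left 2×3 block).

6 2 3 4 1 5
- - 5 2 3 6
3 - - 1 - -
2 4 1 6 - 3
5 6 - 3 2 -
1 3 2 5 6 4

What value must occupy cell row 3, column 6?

Row 3 already contains {1, 3}.
Column 6 already contains {3, 4, 5, 6}.
Its 2×3 block (box 4) already contains {1, 3, 6}.
The only value from 1–6 not eliminated is 2, so row 3, column 6 = 2.

2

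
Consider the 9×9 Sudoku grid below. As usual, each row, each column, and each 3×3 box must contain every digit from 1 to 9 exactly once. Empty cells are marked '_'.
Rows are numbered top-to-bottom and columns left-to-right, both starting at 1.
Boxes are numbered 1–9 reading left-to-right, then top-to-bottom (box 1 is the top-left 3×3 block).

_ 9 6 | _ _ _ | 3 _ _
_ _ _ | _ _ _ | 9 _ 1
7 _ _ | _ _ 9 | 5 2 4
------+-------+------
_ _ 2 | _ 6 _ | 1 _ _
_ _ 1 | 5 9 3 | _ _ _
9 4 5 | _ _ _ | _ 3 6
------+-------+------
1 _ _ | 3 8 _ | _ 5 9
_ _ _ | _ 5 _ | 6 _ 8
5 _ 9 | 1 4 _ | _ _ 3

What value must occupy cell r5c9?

Cell r5c9 itself could take any of {2, 7} by direct elimination.
Consider where 2 can go in column 9.
r1c9 is out (box 3 already has a 2).
r4c9 is out (row 4 already has a 2).
So the only cell in column 9 that can hold 2 is r5c9.
Therefore r5c9 = 2.

2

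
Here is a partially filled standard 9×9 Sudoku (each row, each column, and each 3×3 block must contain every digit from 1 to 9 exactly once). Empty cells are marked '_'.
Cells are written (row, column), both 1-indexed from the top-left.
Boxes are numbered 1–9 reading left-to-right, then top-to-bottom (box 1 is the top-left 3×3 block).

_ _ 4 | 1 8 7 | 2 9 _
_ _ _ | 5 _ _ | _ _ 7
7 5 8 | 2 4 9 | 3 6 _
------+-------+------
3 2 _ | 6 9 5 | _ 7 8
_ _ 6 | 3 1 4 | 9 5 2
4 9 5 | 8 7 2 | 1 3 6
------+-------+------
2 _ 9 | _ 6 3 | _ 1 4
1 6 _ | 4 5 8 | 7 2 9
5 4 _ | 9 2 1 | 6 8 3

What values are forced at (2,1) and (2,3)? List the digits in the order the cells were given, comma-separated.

For (2,1):
  Consider where 9 can go in column 1.
  (1,1) is out (row 1 already has a 9).
  (5,1) is out (row 5 already has a 9).
  So the only cell in column 1 that can hold 9 is (2,1).
  So (2,1) = 9.
For (2,3):
  Consider where 2 can go in column 3.
  (4,3) is out (row 4 already has a 2).
  (8,3) is out (row 8 already has a 2).
  (9,3) is out (row 9 already has a 2).
  So the only cell in column 3 that can hold 2 is (2,3).
  So (2,3) = 2.

9,2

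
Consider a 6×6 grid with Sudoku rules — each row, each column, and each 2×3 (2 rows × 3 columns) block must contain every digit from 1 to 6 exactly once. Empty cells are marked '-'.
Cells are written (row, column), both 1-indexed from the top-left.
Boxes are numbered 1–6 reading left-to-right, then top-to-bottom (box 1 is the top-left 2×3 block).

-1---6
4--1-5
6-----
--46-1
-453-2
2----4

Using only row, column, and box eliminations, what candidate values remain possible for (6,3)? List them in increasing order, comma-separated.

Row 6 already contains {2, 4}.
Column 3 already contains {4, 5}.
Its 2×3 block (box 5) already contains {2, 4, 5}.
Removing those from 1–6 leaves {1, 3, 6} as the candidates for (6,3).

1,3,6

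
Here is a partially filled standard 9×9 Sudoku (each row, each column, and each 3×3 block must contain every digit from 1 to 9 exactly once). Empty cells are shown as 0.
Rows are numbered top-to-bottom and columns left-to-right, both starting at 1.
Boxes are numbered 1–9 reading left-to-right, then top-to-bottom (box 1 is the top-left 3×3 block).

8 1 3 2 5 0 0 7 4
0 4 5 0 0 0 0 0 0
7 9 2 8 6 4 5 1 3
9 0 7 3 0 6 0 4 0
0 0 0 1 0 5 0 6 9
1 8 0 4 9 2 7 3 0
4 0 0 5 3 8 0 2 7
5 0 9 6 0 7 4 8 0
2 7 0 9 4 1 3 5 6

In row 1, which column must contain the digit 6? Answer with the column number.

7

Consider where 6 can go in row 1.
r1c6 is out (column 6 already has a 6).
So the only cell in row 1 that can hold 6 is r1c7.
That is column 7.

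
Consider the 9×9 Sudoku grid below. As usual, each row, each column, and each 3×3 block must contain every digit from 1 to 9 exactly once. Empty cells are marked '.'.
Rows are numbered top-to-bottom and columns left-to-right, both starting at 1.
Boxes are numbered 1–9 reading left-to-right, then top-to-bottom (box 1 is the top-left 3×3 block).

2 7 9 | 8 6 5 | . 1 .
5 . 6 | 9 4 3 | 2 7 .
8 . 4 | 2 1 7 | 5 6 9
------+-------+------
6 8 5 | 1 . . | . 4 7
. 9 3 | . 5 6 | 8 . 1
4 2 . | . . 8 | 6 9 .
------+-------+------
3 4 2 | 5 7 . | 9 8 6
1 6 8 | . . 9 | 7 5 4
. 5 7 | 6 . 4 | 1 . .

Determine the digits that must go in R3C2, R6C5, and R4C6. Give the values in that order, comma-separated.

For R3C2:
  Row 3 already contains {1, 2, 4, 5, 6, 7, 8, 9}.
  Column 2 already contains {2, 4, 5, 6, 7, 8, 9}.
  Its 3×3 block (box 1) already contains {2, 4, 5, 6, 7, 8, 9}.
  The only value from 1–9 not eliminated is 3, so R3C2 = 3.
For R6C5:
  Row 6 already contains {2, 4, 6, 8, 9}.
  Column 5 already contains {1, 4, 5, 6, 7}.
  Its 3×3 block (box 5) already contains {1, 5, 6, 8}.
  The only value from 1–9 not eliminated is 3, so R6C5 = 3.
For R4C6:
  Row 4 already contains {1, 4, 5, 6, 7, 8}.
  Column 6 already contains {3, 4, 5, 6, 7, 8, 9}.
  Its 3×3 block (box 5) already contains {1, 5, 6, 8}.
  The only value from 1–9 not eliminated is 2, so R4C6 = 2.

3,3,2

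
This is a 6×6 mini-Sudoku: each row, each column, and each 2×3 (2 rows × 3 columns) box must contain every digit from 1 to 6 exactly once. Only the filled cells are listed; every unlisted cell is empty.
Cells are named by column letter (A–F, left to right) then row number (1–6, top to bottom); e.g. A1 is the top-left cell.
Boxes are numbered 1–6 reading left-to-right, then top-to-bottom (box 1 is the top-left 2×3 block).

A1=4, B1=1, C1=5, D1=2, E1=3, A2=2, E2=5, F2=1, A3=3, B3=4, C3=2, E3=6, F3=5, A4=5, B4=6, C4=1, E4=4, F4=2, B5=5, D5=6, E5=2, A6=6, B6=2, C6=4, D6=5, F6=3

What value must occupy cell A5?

1

Row 5 already contains {2, 5, 6}.
Column A already contains {2, 3, 4, 5, 6}.
Its 2×3 block (box 5) already contains {2, 4, 5, 6}.
The only value from 1–6 not eliminated is 1, so A5 = 1.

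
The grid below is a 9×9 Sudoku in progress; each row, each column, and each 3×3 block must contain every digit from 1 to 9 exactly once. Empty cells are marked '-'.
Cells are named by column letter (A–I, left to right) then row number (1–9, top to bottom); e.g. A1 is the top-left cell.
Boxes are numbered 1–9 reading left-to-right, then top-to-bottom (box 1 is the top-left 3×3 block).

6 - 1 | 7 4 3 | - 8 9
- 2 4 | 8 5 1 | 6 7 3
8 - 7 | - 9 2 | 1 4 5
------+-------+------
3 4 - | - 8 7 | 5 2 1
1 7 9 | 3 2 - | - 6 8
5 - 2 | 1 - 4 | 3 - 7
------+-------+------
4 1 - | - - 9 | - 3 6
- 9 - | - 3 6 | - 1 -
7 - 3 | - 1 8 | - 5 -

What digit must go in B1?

Row 1 already contains {1, 3, 4, 6, 7, 8, 9}.
Column B already contains {1, 2, 4, 7, 9}.
Its 3×3 block (box 1) already contains {1, 2, 4, 6, 7, 8}.
The only value from 1–9 not eliminated is 5, so B1 = 5.

5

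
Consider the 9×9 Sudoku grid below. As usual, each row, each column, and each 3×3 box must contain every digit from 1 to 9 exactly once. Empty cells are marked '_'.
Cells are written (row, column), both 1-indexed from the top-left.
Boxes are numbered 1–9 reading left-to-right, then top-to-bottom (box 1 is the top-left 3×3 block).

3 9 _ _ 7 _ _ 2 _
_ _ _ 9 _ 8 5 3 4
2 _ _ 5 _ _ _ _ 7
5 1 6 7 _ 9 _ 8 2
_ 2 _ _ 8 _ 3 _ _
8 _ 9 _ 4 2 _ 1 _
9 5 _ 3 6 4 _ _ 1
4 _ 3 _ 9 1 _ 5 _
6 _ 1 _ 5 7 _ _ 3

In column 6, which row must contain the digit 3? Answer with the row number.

3

Consider where 3 can go in column 6.
(1,6) is out (row 1 already has a 3).
(5,6) is out (row 5 already has a 3).
So the only cell in column 6 that can hold 3 is (3,6).
That is row 3.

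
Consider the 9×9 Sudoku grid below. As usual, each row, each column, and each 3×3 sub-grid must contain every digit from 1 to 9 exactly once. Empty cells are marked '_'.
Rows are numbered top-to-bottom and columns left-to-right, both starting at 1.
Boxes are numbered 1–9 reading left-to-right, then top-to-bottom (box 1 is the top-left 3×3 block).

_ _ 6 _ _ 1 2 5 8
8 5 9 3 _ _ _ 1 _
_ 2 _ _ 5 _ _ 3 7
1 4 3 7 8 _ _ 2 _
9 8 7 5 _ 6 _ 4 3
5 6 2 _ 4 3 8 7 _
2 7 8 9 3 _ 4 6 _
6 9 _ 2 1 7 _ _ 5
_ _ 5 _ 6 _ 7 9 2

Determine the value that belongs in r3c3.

1

Cell r3c3 itself could take any of {1, 4} by direct elimination.
Consider where 1 can go in row 3.
r3c1 is out (column 1 already has a 1).
r3c4 is out (box 2 already has a 1).
r3c6 is out (column 6 already has a 1).
r3c7 is out (box 3 already has a 1).
So the only cell in row 3 that can hold 1 is r3c3.
Therefore r3c3 = 1.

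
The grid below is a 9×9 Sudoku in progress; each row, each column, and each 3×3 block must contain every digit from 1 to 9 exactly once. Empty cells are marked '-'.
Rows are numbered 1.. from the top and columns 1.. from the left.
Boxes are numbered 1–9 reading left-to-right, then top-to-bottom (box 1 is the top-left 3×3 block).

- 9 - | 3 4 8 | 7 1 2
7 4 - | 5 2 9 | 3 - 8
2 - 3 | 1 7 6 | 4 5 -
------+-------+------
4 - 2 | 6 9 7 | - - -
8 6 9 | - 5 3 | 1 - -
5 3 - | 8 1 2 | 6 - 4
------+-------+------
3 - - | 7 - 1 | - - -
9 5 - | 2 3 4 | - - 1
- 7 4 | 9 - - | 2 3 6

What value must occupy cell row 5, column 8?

Cell row 5, column 8 itself could take any of {2, 7} by direct elimination.
Consider where 2 can go in box 6.
row 4, column 7 is out (row 4 already has a 2).
row 4, column 8 is out (row 4 already has a 2).
row 4, column 9 is out (row 4 already has a 2).
row 5, column 9 is out (column 9 already has a 2).
row 6, column 8 is out (row 6 already has a 2).
So the only cell in box 6 that can hold 2 is row 5, column 8.
Therefore row 5, column 8 = 2.

2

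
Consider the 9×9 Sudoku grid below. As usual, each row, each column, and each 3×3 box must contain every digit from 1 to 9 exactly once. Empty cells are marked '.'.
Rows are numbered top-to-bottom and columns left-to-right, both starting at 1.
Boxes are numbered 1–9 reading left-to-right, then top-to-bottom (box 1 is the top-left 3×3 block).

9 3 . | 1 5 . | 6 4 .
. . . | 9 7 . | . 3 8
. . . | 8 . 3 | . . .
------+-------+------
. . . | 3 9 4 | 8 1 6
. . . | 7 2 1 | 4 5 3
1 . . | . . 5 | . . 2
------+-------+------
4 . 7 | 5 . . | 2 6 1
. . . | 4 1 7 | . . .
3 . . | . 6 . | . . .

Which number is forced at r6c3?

3

Cell r6c3 itself could take any of {3, 4, 6, 8, 9} by direct elimination.
Consider where 3 can go in column 3.
r1c3 is out (row 1 already has a 3). r2c3 is out (row 2 already has a 3). r3c3 is out (row 3 already has a 3). r4c3 is out (row 4 already has a 3). The remaining empty cells in column 3 are similarly blocked.
So the only cell in column 3 that can hold 3 is r6c3.
Therefore r6c3 = 3.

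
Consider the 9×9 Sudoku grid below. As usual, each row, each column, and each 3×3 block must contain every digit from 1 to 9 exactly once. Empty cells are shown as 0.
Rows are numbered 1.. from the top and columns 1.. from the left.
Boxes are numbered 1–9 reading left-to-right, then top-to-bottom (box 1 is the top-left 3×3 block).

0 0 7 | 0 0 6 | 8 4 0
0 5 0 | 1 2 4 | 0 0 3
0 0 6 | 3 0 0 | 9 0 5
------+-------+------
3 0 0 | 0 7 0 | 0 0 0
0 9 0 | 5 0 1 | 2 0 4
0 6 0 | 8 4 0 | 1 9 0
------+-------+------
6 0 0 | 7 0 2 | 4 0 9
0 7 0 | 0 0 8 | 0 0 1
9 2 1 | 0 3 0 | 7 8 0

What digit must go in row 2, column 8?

Cell row 2, column 8 itself could take any of {6, 7} by direct elimination.
Consider where 7 can go in row 2.
row 2, column 1 is out (box 1 already has a 7).
row 2, column 3 is out (column 3 already has a 7).
row 2, column 7 is out (column 7 already has a 7).
So the only cell in row 2 that can hold 7 is row 2, column 8.
Therefore row 2, column 8 = 7.

7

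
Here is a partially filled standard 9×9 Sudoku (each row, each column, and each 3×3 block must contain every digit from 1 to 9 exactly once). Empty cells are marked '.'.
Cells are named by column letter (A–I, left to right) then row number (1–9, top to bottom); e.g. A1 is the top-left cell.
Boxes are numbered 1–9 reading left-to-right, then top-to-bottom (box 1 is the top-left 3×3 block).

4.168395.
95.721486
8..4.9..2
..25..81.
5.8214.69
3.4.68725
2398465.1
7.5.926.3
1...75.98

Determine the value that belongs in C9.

6

Row 9 already contains {1, 5, 7, 8, 9}.
Column C already contains {1, 2, 4, 5, 8, 9}.
Its 3×3 block (box 7) already contains {1, 2, 3, 5, 7, 9}.
The only value from 1–9 not eliminated is 6, so C9 = 6.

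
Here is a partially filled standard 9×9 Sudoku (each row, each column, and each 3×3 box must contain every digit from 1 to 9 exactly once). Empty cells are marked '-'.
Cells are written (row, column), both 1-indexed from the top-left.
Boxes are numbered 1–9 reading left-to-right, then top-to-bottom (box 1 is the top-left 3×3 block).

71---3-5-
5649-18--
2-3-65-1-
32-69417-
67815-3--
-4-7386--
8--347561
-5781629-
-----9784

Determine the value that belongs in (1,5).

8

Cell (1,5) itself could take any of {2, 8} by direct elimination.
Consider where 8 can go in row 1.
(1,3) is out (column 3 already has a 8).
(1,4) is out (column 4 already has a 8).
(1,7) is out (column 7 already has a 8).
(1,9) is out (box 3 already has a 8).
So the only cell in row 1 that can hold 8 is (1,5).
Therefore (1,5) = 8.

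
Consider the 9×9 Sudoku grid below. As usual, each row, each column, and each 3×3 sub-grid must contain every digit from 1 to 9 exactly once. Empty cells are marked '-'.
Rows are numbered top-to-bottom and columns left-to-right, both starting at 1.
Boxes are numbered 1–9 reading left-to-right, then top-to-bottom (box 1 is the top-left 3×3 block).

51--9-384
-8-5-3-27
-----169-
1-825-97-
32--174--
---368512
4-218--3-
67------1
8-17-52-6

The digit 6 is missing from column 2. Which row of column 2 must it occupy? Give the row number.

4

Consider where 6 can go in column 2.
R3C2 is out (row 3 already has a 6).
R6C2 is out (row 6 already has a 6).
R7C2 is out (box 7 already has a 6).
R9C2 is out (row 9 already has a 6).
So the only cell in column 2 that can hold 6 is R4C2.
That is row 4.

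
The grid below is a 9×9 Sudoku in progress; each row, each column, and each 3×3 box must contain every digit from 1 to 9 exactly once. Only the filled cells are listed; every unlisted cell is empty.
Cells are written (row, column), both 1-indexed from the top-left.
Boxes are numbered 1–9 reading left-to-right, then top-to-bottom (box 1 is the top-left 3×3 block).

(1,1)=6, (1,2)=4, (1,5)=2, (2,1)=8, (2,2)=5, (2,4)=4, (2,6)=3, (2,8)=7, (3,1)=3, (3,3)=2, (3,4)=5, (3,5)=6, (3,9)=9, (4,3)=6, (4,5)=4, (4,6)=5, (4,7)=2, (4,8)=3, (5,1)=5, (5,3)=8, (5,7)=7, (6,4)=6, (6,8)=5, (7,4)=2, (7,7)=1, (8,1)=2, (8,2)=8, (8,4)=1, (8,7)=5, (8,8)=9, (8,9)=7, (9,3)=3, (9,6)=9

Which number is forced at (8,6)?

6

Cell (8,6) itself could take any of {4, 6} by direct elimination.
Consider where 6 can go in row 8.
(8,3) is out (column 3 already has a 6).
(8,5) is out (column 5 already has a 6).
So the only cell in row 8 that can hold 6 is (8,6).
Therefore (8,6) = 6.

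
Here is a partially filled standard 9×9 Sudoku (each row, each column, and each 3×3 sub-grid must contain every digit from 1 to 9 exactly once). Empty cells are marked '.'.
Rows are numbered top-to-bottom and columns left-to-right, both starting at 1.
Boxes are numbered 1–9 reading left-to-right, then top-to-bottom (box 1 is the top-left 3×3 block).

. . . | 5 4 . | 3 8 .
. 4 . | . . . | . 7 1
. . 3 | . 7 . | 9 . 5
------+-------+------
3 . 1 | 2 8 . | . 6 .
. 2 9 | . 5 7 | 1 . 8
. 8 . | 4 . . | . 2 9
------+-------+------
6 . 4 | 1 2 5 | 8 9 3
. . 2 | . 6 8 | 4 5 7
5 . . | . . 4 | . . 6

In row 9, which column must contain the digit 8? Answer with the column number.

3

Consider where 8 can go in row 9.
R9C2 is out (column 2 already has a 8).
R9C4 is out (box 8 already has a 8).
R9C5 is out (column 5 already has a 8).
R9C7 is out (column 7 already has a 8).
R9C8 is out (column 8 already has a 8).
So the only cell in row 9 that can hold 8 is R9C3.
That is column 3.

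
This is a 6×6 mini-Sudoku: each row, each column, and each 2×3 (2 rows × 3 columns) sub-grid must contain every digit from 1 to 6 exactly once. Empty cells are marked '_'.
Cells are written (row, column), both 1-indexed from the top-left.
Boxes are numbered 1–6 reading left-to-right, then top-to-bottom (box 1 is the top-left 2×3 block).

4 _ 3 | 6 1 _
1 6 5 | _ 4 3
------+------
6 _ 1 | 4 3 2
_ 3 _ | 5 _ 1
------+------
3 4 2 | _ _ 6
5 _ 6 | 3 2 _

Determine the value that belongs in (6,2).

1

Row 6 already contains {2, 3, 5, 6}.
Column 2 already contains {3, 4, 6}.
Its 2×3 block (box 5) already contains {2, 3, 4, 5, 6}.
The only value from 1–6 not eliminated is 1, so (6,2) = 1.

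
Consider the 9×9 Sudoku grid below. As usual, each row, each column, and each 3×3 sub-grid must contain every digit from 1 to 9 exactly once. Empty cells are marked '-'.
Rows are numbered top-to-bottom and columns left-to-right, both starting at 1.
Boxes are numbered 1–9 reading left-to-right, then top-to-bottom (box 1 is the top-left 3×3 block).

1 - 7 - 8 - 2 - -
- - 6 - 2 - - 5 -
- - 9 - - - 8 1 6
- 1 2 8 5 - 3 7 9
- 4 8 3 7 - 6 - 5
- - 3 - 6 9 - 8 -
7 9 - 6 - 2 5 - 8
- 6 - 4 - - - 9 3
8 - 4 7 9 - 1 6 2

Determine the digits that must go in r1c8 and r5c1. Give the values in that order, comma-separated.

3,9

For r1c8:
  Consider where 3 can go in column 8.
  r5c8 is out (row 5 already has a 3).
  r7c8 is out (box 9 already has a 3).
  So the only cell in column 8 that can hold 3 is r1c8.
  So r1c8 = 3.
For r5c1:
  Row 5 already contains {3, 4, 5, 6, 7, 8}.
  Column 1 already contains {1, 7, 8}.
  Its 3×3 block (box 4) already contains {1, 2, 3, 4, 8}.
  The only value from 1–9 not eliminated is 9, so r5c1 = 9.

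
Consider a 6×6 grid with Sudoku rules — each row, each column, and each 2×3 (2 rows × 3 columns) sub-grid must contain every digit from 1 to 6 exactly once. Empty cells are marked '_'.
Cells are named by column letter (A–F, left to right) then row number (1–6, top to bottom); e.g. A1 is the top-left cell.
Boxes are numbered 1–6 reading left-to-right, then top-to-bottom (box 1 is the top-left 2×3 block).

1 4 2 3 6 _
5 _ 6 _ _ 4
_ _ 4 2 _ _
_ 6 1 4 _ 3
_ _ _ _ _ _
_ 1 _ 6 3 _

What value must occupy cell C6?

Row 6 already contains {1, 3, 6}.
Column C already contains {1, 2, 4, 6}.
Its 2×3 block (box 5) already contains {1}.
The only value from 1–6 not eliminated is 5, so C6 = 5.

5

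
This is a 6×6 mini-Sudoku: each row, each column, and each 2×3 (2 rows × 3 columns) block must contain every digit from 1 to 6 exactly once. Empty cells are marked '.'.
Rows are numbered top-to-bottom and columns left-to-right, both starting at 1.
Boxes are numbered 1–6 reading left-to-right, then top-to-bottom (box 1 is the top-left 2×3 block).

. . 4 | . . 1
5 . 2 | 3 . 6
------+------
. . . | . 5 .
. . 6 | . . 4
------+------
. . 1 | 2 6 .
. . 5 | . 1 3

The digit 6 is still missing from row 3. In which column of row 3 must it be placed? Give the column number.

Consider where 6 can go in row 3.
r3c1 is out (box 3 already has a 6).
r3c2 is out (box 3 already has a 6).
r3c3 is out (column 3 already has a 6).
r3c6 is out (column 6 already has a 6).
So the only cell in row 3 that can hold 6 is r3c4.
That is column 4.

4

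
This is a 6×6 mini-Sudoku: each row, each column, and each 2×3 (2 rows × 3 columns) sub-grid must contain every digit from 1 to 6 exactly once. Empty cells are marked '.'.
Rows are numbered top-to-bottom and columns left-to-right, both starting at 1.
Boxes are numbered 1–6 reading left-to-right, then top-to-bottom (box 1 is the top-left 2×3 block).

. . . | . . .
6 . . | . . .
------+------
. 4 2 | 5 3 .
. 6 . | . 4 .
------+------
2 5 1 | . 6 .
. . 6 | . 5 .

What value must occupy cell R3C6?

Cell R3C6 itself could take any of {1, 6} by direct elimination.
Consider where 6 can go in row 3.
R3C1 is out (column 1 already has a 6).
So the only cell in row 3 that can hold 6 is R3C6.
Therefore R3C6 = 6.

6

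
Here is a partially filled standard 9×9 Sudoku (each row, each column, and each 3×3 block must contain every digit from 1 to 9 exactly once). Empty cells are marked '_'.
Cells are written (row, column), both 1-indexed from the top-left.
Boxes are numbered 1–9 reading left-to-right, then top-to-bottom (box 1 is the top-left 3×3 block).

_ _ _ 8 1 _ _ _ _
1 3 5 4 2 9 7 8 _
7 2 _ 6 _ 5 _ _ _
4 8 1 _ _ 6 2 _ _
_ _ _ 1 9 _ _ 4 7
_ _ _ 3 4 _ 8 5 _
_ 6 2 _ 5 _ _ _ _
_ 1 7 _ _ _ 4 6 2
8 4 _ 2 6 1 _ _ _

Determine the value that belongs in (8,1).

Cell (8,1) itself could take any of {3, 5, 9} by direct elimination.
Consider where 5 can go in box 7.
(7,1) is out (row 7 already has a 5).
(9,3) is out (column 3 already has a 5).
So the only cell in box 7 that can hold 5 is (8,1).
Therefore (8,1) = 5.

5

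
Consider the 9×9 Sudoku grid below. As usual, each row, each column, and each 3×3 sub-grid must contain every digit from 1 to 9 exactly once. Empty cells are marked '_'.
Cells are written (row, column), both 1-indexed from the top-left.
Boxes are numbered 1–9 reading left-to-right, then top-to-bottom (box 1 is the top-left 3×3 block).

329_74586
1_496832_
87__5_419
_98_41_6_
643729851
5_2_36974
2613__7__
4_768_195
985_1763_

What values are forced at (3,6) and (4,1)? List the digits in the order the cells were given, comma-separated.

For (3,6):
  Consider where 3 can go in box 2.
  (1,4) is out (row 1 already has a 3).
  (3,4) is out (column 4 already has a 3).
  So the only cell in box 2 that can hold 3 is (3,6).
  So (3,6) = 3.
For (4,1):
  Row 4 already contains {1, 4, 6, 8, 9}.
  Column 1 already contains {1, 2, 3, 4, 5, 6, 8, 9}.
  Its 3×3 block (box 4) already contains {2, 3, 4, 5, 6, 8, 9}.
  The only value from 1–9 not eliminated is 7, so (4,1) = 7.

3,7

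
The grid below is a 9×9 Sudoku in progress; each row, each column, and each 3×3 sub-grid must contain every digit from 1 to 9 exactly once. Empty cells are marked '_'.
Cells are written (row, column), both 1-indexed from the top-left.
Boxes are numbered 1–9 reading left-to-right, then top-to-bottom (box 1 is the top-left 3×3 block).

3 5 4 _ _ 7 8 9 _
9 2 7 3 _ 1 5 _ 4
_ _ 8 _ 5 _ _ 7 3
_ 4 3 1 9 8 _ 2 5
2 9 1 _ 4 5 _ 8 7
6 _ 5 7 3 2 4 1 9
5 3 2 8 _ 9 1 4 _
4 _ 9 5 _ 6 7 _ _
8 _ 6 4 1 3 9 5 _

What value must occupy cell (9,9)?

Row 9 already contains {1, 3, 4, 5, 6, 8, 9}.
Column 9 already contains {3, 4, 5, 7, 9}.
Its 3×3 block (box 9) already contains {1, 4, 5, 7, 9}.
The only value from 1–9 not eliminated is 2, so (9,9) = 2.

2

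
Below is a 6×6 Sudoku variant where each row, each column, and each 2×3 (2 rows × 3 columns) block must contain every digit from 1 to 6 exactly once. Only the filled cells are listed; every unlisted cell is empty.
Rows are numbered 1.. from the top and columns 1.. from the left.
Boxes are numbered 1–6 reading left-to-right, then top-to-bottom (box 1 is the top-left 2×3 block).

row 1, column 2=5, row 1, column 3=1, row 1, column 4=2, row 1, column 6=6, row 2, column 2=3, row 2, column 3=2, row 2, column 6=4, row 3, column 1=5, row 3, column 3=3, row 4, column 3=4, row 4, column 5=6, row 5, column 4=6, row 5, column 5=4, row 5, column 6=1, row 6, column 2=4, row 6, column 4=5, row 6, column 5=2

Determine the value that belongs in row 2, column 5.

5

Cell row 2, column 5 itself could take any of {1, 5} by direct elimination.
Consider where 5 can go in column 5.
row 1, column 5 is out (row 1 already has a 5).
row 3, column 5 is out (row 3 already has a 5).
So the only cell in column 5 that can hold 5 is row 2, column 5.
Therefore row 2, column 5 = 5.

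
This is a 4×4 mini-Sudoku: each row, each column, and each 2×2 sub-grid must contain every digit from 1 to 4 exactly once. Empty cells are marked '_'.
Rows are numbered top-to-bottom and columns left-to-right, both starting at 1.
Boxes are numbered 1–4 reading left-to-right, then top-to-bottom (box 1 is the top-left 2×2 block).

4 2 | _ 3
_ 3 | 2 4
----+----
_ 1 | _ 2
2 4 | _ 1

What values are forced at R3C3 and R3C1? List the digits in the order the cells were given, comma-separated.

For R3C3:
  Consider where 4 can go in column 3.
  R1C3 is out (row 1 already has a 4).
  R4C3 is out (row 4 already has a 4).
  So the only cell in column 3 that can hold 4 is R3C3.
  So R3C3 = 4.
For R3C1:
  Row 3 already contains {1, 2}.
  Column 1 already contains {2, 4}.
  Its 2×2 block (box 3) already contains {1, 2, 4}.
  The only value from 1–4 not eliminated is 3, so R3C1 = 3.

4,3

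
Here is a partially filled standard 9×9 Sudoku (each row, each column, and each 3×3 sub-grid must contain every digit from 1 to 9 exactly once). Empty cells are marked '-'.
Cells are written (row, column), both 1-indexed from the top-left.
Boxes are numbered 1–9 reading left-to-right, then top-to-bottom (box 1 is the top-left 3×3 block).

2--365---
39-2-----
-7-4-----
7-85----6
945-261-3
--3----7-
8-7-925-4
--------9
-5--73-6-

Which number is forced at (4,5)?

Cell (4,5) itself could take any of {1, 3, 4} by direct elimination.
Consider where 3 can go in row 4.
(4,2) is out (box 4 already has a 3).
(4,6) is out (column 6 already has a 3).
(4,7) is out (box 6 already has a 3).
(4,8) is out (box 6 already has a 3).
So the only cell in row 4 that can hold 3 is (4,5).
Therefore (4,5) = 3.

3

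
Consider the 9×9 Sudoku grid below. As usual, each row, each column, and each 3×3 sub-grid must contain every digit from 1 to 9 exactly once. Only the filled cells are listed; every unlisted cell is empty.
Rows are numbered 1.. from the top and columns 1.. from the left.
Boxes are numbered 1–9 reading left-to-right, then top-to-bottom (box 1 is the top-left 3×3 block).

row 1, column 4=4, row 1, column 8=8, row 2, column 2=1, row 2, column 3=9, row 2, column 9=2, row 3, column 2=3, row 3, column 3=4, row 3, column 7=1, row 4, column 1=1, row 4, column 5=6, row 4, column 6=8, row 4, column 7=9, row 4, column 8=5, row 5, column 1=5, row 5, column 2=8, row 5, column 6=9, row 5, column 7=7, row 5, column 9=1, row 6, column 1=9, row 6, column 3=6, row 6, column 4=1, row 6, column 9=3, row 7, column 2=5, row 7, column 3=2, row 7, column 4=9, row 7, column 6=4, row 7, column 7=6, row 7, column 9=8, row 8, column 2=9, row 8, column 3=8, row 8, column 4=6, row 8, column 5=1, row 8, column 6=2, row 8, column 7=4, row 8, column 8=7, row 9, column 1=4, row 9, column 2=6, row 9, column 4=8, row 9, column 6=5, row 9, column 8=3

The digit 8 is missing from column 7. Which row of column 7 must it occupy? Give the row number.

Consider where 8 can go in column 7.
row 1, column 7 is out (row 1 already has a 8).
row 2, column 7 is out (box 3 already has a 8).
row 9, column 7 is out (row 9 already has a 8).
So the only cell in column 7 that can hold 8 is row 6, column 7.
That is row 6.

6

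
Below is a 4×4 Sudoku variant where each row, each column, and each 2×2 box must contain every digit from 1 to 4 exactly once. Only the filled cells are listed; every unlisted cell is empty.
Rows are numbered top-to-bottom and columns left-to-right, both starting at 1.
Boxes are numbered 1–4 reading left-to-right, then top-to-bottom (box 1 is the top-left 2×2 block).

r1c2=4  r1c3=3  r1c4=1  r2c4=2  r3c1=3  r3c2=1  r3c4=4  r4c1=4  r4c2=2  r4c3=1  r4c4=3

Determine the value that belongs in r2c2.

Row 2 already contains {2}.
Column 2 already contains {1, 2, 4}.
Its 2×2 block (box 1) already contains {4}.
The only value from 1–4 not eliminated is 3, so r2c2 = 3.

3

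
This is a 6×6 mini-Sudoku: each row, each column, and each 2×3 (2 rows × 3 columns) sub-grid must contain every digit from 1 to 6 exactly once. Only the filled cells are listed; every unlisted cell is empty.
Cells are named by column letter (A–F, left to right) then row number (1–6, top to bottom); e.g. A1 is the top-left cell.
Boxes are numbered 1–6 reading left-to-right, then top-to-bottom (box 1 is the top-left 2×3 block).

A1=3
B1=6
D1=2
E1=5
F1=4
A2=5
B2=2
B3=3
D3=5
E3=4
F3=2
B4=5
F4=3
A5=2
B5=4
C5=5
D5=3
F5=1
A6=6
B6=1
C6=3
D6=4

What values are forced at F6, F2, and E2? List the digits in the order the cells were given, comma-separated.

5,6,3

For F6:
  Row 6 already contains {1, 3, 4, 6}.
  Column F already contains {1, 2, 3, 4}.
  Its 2×3 block (box 6) already contains {1, 3, 4}.
  The only value from 1–6 not eliminated is 5, so F6 = 5.
For F2:
  Row 2 already contains {2, 5}.
  Column F already contains {1, 2, 3, 4}.
  Its 2×3 block (box 2) already contains {2, 4, 5}.
  The only value from 1–6 not eliminated is 6, so F2 = 6.
For E2:
  Consider where 3 can go in column E.
  E4 is out (row 4 already has a 3).
  E5 is out (row 5 already has a 3).
  E6 is out (row 6 already has a 3).
  So the only cell in column E that can hold 3 is E2.
  So E2 = 3.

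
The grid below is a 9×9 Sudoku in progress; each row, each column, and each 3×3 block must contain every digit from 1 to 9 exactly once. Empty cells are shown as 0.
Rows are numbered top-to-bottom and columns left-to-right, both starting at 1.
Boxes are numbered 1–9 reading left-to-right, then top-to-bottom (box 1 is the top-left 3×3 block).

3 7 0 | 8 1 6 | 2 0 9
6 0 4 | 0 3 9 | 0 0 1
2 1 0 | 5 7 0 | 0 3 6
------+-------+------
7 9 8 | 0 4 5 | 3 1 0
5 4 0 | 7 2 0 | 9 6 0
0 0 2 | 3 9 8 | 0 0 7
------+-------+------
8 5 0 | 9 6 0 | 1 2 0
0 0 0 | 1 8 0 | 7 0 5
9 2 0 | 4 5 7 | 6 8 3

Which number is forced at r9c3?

1

Row 9 already contains {2, 3, 4, 5, 6, 7, 8, 9}.
Column 3 already contains {2, 4, 8}.
Its 3×3 block (box 7) already contains {2, 5, 8, 9}.
The only value from 1–9 not eliminated is 1, so r9c3 = 1.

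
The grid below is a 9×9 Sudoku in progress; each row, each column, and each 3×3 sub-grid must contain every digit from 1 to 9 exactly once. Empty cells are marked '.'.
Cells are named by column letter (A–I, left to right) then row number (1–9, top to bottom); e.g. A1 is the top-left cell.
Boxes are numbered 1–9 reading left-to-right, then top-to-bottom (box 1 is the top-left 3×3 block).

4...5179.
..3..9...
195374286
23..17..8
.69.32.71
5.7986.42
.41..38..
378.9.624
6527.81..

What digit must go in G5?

Row 5 already contains {1, 2, 3, 6, 7, 9}.
Column G already contains {1, 2, 6, 7, 8}.
Its 3×3 block (box 6) already contains {1, 2, 4, 7, 8}.
The only value from 1–9 not eliminated is 5, so G5 = 5.

5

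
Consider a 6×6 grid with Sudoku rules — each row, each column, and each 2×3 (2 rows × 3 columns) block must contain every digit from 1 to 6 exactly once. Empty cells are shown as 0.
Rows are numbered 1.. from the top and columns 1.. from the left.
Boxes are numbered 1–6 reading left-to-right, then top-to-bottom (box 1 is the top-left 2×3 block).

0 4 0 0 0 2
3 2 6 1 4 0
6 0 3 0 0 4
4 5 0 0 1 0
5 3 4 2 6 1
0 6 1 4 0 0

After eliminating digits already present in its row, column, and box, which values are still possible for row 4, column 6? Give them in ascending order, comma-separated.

Row 4 already contains {1, 4, 5}.
Column 6 already contains {1, 2, 4}.
Its 2×3 block (box 4) already contains {1, 4}.
Removing those from 1–6 leaves {3, 6} as the candidates for row 4, column 6.

3,6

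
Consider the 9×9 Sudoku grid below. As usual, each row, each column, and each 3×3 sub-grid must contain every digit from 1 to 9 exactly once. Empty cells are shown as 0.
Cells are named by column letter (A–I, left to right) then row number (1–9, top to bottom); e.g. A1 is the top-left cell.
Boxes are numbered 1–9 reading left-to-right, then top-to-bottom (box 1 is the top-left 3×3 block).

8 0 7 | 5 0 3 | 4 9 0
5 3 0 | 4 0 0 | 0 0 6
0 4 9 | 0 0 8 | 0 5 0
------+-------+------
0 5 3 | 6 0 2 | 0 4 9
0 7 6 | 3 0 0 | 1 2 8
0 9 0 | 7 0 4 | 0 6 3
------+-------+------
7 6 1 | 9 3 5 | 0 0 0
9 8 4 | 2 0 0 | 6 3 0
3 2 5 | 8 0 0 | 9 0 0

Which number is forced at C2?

Row 2 already contains {3, 4, 5, 6}.
Column C already contains {1, 3, 4, 5, 6, 7, 9}.
Its 3×3 block (box 1) already contains {3, 4, 5, 7, 8, 9}.
The only value from 1–9 not eliminated is 2, so C2 = 2.

2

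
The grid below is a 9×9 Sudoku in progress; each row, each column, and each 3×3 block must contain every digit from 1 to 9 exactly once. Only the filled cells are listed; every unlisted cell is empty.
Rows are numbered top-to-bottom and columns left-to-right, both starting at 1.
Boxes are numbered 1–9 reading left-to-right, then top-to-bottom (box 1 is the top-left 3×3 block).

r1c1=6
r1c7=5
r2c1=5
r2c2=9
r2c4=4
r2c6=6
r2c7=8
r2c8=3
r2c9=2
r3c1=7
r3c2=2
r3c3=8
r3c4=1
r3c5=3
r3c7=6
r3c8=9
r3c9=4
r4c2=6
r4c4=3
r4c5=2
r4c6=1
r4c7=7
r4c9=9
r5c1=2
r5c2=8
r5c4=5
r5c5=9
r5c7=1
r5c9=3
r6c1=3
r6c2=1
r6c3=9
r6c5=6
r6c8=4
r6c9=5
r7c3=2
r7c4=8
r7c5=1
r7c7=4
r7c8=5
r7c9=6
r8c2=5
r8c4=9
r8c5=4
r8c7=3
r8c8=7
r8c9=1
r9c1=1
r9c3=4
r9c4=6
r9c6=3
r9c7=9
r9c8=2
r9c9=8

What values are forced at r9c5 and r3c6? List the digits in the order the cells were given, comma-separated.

5,5

For r9c5:
  Consider where 5 can go in column 5.
  r1c5 is out (row 1 already has a 5).
  r2c5 is out (row 2 already has a 5).
  So the only cell in column 5 that can hold 5 is r9c5.
  So r9c5 = 5.
For r3c6:
  Row 3 already contains {1, 2, 3, 4, 6, 7, 8, 9}.
  Column 6 already contains {1, 3, 6}.
  Its 3×3 block (box 2) already contains {1, 3, 4, 6}.
  The only value from 1–9 not eliminated is 5, so r3c6 = 5.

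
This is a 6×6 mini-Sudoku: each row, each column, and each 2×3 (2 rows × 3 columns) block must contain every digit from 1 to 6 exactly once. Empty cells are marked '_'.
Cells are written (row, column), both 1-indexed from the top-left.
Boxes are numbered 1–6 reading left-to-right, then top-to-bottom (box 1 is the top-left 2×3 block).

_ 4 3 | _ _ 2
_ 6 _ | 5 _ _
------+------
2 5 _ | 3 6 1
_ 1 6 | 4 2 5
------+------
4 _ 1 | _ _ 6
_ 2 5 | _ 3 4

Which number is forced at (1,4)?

Cell (1,4) itself could take any of {1, 6} by direct elimination.
Consider where 6 can go in row 1.
(1,1) is out (box 1 already has a 6).
(1,5) is out (column 5 already has a 6).
So the only cell in row 1 that can hold 6 is (1,4).
Therefore (1,4) = 6.

6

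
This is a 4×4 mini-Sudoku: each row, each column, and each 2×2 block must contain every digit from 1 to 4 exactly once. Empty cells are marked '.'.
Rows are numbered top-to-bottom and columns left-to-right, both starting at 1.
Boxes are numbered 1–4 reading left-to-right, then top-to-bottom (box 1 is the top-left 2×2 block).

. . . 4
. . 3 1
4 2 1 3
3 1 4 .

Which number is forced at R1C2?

3

Row 1 already contains {4}.
Column 2 already contains {1, 2}.
Its 2×2 block (box 1) already contains {}.
The only value from 1–4 not eliminated is 3, so R1C2 = 3.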